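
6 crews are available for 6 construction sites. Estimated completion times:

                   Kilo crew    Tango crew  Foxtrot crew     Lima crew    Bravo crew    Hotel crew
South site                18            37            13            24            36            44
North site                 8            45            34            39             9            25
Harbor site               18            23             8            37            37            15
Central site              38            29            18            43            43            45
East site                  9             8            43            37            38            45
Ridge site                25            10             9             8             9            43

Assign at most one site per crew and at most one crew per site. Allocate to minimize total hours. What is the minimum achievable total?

Min total: 76 hours

Optimal: Kilo crew→South site (18 hours), Tango crew→East site (8 hours), Foxtrot crew→Central site (18 hours), Lima crew→Ridge site (8 hours), Bravo crew→North site (9 hours), Hotel crew→Harbor site (15 hours) — total 18+8+18+8+9+15 = 76 hours.
Min-entry greedy (repeatedly take the single cheapest remaining cell) gives 113 hours, worse by 37.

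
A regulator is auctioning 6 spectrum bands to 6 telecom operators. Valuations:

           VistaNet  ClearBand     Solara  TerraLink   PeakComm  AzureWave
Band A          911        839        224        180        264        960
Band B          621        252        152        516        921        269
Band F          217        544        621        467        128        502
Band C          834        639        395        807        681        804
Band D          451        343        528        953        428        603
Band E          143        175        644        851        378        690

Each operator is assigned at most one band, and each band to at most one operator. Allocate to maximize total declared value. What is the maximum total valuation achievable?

Max total: $4858M

Optimal: VistaNet→Band C ($834M), ClearBand→Band A ($839M), Solara→Band F ($621M), TerraLink→Band D ($953M), PeakComm→Band B ($921M), AzureWave→Band E ($690M) — total 834+839+621+953+921+690 = $4858M.
Max-entry greedy (repeatedly take the single best remaining cell) gives $4856M, worse by 2.
Next-best assignment: VistaNet→Band C, ClearBand→Band F, Solara→Band E, TerraLink→Band D, PeakComm→Band B, AzureWave→Band A = $4856M.
Every other assignment is strictly worse.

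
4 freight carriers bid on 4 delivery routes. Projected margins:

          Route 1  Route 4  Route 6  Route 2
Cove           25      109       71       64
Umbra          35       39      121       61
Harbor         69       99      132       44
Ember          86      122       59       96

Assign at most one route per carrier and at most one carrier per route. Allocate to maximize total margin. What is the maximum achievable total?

This is the linear assignment problem.
Optimal: Cove→Route 4 ($109k), Umbra→Route 6 ($121k), Harbor→Route 1 ($69k), Ember→Route 2 ($96k) — total 109+121+69+96 = $395k.
Column-greedy (each route in turn goes to its best remaining carrier) gives $388k, worse by 7.
Checked against all permutations: $395k is optimal.

Max total: $395k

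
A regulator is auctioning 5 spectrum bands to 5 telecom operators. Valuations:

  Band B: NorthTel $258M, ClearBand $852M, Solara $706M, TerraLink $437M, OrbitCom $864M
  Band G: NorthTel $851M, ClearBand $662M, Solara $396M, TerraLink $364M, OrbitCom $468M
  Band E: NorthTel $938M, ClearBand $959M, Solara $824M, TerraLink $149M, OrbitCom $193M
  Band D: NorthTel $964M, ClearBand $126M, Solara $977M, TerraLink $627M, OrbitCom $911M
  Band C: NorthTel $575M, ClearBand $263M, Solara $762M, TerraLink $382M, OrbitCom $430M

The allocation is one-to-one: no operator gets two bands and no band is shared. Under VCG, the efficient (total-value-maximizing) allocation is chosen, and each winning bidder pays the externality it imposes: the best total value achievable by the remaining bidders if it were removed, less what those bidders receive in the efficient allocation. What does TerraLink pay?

Efficient allocation: NorthTel→Band G ($851M), ClearBand→Band E ($959M), Solara→Band C ($762M), TerraLink→Band D ($627M), OrbitCom→Band B ($864M); total welfare W = $4063M.
TerraLink receives Band D at value $627M, so the others get W − 627 = $3436M.
Without TerraLink: best allocation of the remaining 4 bidders over all 5 bands is NorthTel→Band G ($851M), ClearBand→Band E ($959M), Solara→Band D ($977M), OrbitCom→Band B ($864M), total $3651M.
VCG payment = (others' best without TerraLink) − (others' welfare with TerraLink) = 3651 − 3436 = $215M.

TerraLink pays $215M.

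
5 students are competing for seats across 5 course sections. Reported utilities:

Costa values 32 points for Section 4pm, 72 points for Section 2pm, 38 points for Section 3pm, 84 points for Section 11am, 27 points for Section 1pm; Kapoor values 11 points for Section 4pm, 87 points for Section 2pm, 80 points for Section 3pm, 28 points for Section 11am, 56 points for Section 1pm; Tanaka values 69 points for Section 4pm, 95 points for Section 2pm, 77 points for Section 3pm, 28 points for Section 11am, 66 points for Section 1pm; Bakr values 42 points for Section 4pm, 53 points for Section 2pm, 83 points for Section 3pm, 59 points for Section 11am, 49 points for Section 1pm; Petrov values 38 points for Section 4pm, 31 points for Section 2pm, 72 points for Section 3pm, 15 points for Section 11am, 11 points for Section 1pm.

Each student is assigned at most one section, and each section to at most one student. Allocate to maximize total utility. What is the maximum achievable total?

Maximum total: 361 points

Optimal: Costa→Section 11am (84 points), Kapoor→Section 2pm (87 points), Tanaka→Section 4pm (69 points), Bakr→Section 1pm (49 points), Petrov→Section 3pm (72 points) — total 84+87+69+49+72 = 361 points.
Column-greedy (each section in turn goes to its best remaining student) gives 334 points, worse by 27.
Swapping Petrov↔Bakr (Petrov→Section 1pm 11 points, Bakr→Section 3pm 83 points) loses 27.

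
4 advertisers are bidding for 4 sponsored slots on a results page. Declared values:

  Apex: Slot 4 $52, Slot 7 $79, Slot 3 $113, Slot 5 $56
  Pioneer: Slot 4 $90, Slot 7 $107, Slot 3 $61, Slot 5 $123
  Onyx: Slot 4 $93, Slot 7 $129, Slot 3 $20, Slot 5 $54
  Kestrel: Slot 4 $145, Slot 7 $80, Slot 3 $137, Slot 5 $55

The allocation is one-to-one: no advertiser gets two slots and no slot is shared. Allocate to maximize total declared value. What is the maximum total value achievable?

Maximum total: $510

This is the linear assignment problem.
Optimal: Apex→Slot 3 ($113), Pioneer→Slot 5 ($123), Onyx→Slot 7 ($129), Kestrel→Slot 4 ($145) — total 113+123+129+145 = $510.
No other one-to-one assignment exceeds $510.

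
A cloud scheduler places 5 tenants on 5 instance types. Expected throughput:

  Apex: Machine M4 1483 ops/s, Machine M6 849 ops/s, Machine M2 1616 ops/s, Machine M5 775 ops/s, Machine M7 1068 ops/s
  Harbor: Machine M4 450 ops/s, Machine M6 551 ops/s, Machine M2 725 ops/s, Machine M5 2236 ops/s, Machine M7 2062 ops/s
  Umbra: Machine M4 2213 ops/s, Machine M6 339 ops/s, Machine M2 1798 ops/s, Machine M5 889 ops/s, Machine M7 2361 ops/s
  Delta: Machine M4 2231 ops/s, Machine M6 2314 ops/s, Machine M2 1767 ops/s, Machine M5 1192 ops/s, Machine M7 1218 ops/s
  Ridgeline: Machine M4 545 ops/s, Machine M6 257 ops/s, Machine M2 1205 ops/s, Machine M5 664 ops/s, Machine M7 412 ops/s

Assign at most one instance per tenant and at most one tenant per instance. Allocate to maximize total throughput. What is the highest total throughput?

Optimal: Apex→Machine M4 (1483 ops/s), Harbor→Machine M5 (2236 ops/s), Umbra→Machine M7 (2361 ops/s), Delta→Machine M6 (2314 ops/s), Ridgeline→Machine M2 (1205 ops/s) — total 1483+2236+2361+2314+1205 = 9599 ops/s.
Max-entry greedy (repeatedly take the single best remaining cell) gives 9072 ops/s, worse by 527.
No other one-to-one assignment exceeds 9599 ops/s.

Maximum total: 9599 ops/s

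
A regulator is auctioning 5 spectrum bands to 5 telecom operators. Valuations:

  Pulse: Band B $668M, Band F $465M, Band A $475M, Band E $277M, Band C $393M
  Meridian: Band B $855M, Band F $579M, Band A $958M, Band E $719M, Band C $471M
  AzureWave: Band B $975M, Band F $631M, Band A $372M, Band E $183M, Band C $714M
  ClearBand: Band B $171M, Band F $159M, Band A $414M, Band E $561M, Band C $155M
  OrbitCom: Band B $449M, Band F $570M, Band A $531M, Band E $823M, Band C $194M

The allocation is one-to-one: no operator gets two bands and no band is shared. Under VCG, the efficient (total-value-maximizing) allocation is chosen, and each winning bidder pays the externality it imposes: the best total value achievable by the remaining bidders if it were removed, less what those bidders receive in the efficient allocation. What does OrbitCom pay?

OrbitCom pays $58M.

Efficient allocation: Pulse→Band B ($668M), Meridian→Band A ($958M), AzureWave→Band C ($714M), ClearBand→Band E ($561M), OrbitCom→Band F ($570M); total welfare W = $3471M.
OrbitCom receives Band F at value $570M, so the others get W − 570 = $2901M.
Without OrbitCom: best allocation of the remaining 4 bidders over all 5 bands is Pulse→Band F ($465M), Meridian→Band A ($958M), AzureWave→Band B ($975M), ClearBand→Band E ($561M), total $2959M.
VCG payment = (others' best without OrbitCom) − (others' welfare with OrbitCom) = 2959 − 2901 = $58M.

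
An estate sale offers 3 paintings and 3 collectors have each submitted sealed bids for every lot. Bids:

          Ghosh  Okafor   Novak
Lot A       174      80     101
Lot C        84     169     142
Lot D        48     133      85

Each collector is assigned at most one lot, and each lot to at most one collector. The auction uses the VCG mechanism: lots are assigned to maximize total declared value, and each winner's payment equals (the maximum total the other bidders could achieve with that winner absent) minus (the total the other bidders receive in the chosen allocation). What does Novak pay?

Efficient allocation: Ghosh→Lot A ($174), Okafor→Lot D ($133), Novak→Lot C ($142); total welfare W = $449.
Novak receives Lot C at value $142, so the others get W − 142 = $307.
Without Novak: best allocation of the remaining 2 bidders over all 3 lots is Ghosh→Lot A ($174), Okafor→Lot C ($169), total $343.
VCG payment = (others' best without Novak) − (others' welfare with Novak) = 343 − 307 = $36.

Novak pays $36.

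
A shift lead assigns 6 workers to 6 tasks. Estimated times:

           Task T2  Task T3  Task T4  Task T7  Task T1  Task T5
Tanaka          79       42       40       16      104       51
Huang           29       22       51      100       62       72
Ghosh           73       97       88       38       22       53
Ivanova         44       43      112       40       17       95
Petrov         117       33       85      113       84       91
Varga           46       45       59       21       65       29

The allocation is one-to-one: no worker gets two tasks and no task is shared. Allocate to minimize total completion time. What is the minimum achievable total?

Minimum total: 186 min

Treat this as an assignment problem: match each worker to one task.
Optimal: Tanaka→Task T4 (40 min), Huang→Task T2 (29 min), Ghosh→Task T7 (38 min), Ivanova→Task T1 (17 min), Petrov→Task T3 (33 min), Varga→Task T5 (29 min) — total 40+29+38+17+33+29 = 186 min.
Min-entry greedy (repeatedly take the single cheapest remaining cell) gives 242 min, worse by 56.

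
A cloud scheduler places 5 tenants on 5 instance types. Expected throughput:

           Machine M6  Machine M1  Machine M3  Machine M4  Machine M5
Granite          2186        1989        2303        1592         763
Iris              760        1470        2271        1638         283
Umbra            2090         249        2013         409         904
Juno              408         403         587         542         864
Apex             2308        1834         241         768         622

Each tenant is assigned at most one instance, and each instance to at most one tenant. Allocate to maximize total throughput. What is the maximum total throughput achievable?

Maximum total: 8812 ops/s

Optimal: Granite→Machine M1 (1989 ops/s), Iris→Machine M4 (1638 ops/s), Umbra→Machine M3 (2013 ops/s), Juno→Machine M5 (864 ops/s), Apex→Machine M6 (2308 ops/s) — total 1989+1638+2013+864+2308 = 8812 ops/s.
Next-best assignment: Granite→Machine M3, Iris→Machine M4, Umbra→Machine M6, Juno→Machine M5, Apex→Machine M1 = 8729 ops/s.
Every other assignment is strictly worse.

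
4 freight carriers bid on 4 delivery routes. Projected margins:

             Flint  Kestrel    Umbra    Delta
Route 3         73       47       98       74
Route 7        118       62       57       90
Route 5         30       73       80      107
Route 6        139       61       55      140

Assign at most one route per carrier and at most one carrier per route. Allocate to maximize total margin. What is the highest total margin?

Max total: $429k

Treat this as an assignment problem: match each carrier to one route.
Optimal: Flint→Route 7 ($118k), Kestrel→Route 5 ($73k), Umbra→Route 3 ($98k), Delta→Route 6 ($140k) — total 118+73+98+140 = $429k.
Column-greedy (each route in turn goes to its best remaining carrier) gives $384k, worse by 45.
Next-best assignment: Flint→Route 6, Kestrel→Route 7, Umbra→Route 3, Delta→Route 5 = $406k.
Swapping Kestrel↔Delta (Kestrel→Route 6 $61k, Delta→Route 5 $107k) loses 45.
No other one-to-one assignment exceeds $429k.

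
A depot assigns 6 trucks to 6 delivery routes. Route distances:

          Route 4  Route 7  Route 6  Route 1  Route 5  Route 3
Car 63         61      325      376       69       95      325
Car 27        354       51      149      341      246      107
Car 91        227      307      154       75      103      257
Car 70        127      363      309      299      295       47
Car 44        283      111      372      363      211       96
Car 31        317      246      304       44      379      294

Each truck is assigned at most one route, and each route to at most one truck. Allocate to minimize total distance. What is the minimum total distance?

This is a one-to-one assignment (minimum-cost bipartite matching).
Optimal: Car 63→Route 4 (61 km), Car 27→Route 6 (149 km), Car 91→Route 5 (103 km), Car 70→Route 3 (47 km), Car 44→Route 7 (111 km), Car 31→Route 1 (44 km) — total 61+149+103+47+111+44 = 515 km.
Min-entry greedy (repeatedly take the single cheapest remaining cell) gives 678 km, worse by 163.
Next-best assignment: Car 63→Route 5, Car 27→Route 7, Car 91→Route 6, Car 70→Route 4, Car 44→Route 3, Car 31→Route 1 = 567 km.
Swapping Car 44↔Car 27 (Car 44→Route 6 372 km, Car 27→Route 7 51 km) adds 163.
Every other assignment is strictly worse.

Min total: 515 km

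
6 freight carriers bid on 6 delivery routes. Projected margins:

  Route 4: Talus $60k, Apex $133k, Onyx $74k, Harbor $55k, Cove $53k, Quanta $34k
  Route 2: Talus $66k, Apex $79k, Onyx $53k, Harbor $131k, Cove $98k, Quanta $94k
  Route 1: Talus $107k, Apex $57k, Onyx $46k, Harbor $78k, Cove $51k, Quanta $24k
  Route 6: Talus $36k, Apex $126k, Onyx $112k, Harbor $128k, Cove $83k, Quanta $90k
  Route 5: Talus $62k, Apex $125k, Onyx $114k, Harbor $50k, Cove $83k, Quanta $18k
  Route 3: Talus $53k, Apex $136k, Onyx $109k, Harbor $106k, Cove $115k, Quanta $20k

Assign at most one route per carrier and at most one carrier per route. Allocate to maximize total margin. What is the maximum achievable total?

Optimal: Talus→Route 1 ($107k), Apex→Route 4 ($133k), Onyx→Route 5 ($114k), Harbor→Route 6 ($128k), Cove→Route 3 ($115k), Quanta→Route 2 ($94k) — total 107+133+114+128+115+94 = $691k.
Column-greedy (each route in turn goes to its best remaining carrier) gives $586k, worse by 105.

Max total: $691k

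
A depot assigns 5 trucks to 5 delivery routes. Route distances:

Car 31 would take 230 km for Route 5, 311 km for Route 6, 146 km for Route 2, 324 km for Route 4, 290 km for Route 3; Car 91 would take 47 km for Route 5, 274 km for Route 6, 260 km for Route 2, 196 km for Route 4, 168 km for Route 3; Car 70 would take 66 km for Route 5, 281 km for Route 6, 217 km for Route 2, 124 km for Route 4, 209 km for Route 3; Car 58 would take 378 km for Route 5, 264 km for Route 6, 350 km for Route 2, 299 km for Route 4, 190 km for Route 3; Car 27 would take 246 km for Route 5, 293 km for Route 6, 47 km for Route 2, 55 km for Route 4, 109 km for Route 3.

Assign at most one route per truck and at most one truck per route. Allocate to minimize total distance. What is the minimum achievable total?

Optimal: Car 31→Route 2 (146 km), Car 91→Route 5 (47 km), Car 70→Route 4 (124 km), Car 58→Route 6 (264 km), Car 27→Route 3 (109 km) — total 146+47+124+264+109 = 690 km.
Min-entry greedy (repeatedly take the single cheapest remaining cell) gives 719 km, worse by 29.
Next-best assignment: Car 31→Route 2, Car 91→Route 3, Car 70→Route 5, Car 58→Route 6, Car 27→Route 4 = 699 km.
Every other assignment is strictly worse.

Min total: 690 km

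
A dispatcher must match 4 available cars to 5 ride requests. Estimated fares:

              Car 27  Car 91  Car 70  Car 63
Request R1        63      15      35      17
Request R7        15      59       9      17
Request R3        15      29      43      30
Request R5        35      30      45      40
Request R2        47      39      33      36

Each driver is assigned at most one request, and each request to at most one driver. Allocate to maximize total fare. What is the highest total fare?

Treat this as an assignment problem: match each driver to one request.
Optimal: Car 27→Request R1 ($63), Car 91→Request R7 ($59), Car 70→Request R3 ($43), Car 63→Request R5 ($40) — total 63+59+43+40 = $205.
Row-greedy (each driver in turn takes its best remaining request) gives $203, worse by 2.
Next-best assignment: Car 27→Request R1, Car 91→Request R7, Car 70→Request R5, Car 63→Request R2 = $203.
Swapping Car 91↔Car 70 (Car 91→Request R3 $29, Car 70→Request R7 $9) loses 64.
Checked against all permutations: $205 is optimal.

Max total: $205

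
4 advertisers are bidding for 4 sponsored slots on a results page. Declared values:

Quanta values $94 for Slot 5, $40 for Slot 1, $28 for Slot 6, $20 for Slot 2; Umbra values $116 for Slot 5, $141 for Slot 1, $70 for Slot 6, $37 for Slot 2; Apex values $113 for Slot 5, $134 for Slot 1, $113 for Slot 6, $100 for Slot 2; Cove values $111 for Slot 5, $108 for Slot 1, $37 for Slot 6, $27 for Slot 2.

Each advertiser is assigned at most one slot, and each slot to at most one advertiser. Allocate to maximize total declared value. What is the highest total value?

Optimal: Quanta→Slot 2 ($20), Umbra→Slot 1 ($141), Apex→Slot 6 ($113), Cove→Slot 5 ($111) — total 20+141+113+111 = $385.
Column-greedy (each slot in turn goes to its best remaining advertiser) gives $307, worse by 78.

Max total: $385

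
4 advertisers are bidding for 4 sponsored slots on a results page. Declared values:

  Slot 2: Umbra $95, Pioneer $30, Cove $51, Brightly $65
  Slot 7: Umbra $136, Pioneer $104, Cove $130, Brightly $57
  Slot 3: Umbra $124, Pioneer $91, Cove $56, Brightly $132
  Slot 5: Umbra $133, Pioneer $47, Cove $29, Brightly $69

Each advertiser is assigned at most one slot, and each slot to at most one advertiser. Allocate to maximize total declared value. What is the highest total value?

This is the linear assignment problem.
Optimal: Umbra→Slot 5 ($133), Pioneer→Slot 2 ($30), Cove→Slot 7 ($130), Brightly→Slot 3 ($132) — total 133+30+130+132 = $425.
Row-greedy (each advertiser in turn takes its best remaining slot) gives $347, worse by 78.
Next-best assignment: Umbra→Slot 5, Pioneer→Slot 7, Cove→Slot 2, Brightly→Slot 3 = $420.
Swapping Umbra↔Pioneer (Umbra→Slot 2 $95, Pioneer→Slot 5 $47) loses 21.
Every other assignment is strictly worse.

Maximum total: $425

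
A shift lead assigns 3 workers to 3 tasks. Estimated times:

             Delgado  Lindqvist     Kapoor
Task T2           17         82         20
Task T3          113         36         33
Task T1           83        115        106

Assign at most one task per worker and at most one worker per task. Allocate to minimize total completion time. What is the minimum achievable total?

Optimal: Delgado→Task T1 (83 min), Lindqvist→Task T3 (36 min), Kapoor→Task T2 (20 min) — total 83+36+20 = 139 min.

Min total: 139 min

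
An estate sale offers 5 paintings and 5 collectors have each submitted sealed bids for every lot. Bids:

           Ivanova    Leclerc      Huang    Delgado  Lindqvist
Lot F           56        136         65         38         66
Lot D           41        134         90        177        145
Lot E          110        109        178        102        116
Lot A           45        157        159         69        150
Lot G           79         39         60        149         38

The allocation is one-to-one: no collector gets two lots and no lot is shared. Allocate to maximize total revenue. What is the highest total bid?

Max total: $720

This is the linear assignment problem.
Optimal: Ivanova→Lot G ($79), Leclerc→Lot F ($136), Huang→Lot E ($178), Delgado→Lot D ($177), Lindqvist→Lot A ($150) — total 79+136+178+177+150 = $720.
Row-greedy (each collector in turn takes its best remaining lot) gives $572, worse by 148.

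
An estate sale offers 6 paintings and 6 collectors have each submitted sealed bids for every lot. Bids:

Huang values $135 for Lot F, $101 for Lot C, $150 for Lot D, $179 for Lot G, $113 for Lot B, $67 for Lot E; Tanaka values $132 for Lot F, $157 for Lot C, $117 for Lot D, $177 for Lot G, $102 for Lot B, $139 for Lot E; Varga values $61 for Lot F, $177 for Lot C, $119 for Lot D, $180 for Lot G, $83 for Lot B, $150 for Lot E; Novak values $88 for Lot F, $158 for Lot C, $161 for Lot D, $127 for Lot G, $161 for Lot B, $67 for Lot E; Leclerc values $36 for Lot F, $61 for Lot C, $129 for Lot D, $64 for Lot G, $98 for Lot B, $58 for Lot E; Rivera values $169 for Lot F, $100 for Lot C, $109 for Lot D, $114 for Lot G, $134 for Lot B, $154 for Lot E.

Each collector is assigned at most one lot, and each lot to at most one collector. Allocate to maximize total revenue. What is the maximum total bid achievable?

Maximum total: $954

Optimal: Huang→Lot G ($179), Tanaka→Lot E ($139), Varga→Lot C ($177), Novak→Lot B ($161), Leclerc→Lot D ($129), Rivera→Lot F ($169) — total 179+139+177+161+129+169 = $954.
Row-greedy (each collector in turn takes its best remaining lot) gives $914, worse by 40.
Swapping Huang↔Novak (Huang→Lot B $113, Novak→Lot G $127) loses 100.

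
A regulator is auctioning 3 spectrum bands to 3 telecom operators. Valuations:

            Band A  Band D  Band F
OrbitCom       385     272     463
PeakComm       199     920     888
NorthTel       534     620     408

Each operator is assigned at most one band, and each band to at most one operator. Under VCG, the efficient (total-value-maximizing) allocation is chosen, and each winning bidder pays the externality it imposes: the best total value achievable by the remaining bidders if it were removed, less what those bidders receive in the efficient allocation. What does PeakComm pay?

PeakComm pays $86M.

Efficient allocation: OrbitCom→Band F ($463M), PeakComm→Band D ($920M), NorthTel→Band A ($534M); total welfare W = $1917M.
PeakComm receives Band D at value $920M, so the others get W − 920 = $997M.
Without PeakComm: best allocation of the remaining 2 bidders over all 3 bands is OrbitCom→Band F ($463M), NorthTel→Band D ($620M), total $1083M.
VCG payment = (others' best without PeakComm) − (others' welfare with PeakComm) = 1083 − 997 = $86M.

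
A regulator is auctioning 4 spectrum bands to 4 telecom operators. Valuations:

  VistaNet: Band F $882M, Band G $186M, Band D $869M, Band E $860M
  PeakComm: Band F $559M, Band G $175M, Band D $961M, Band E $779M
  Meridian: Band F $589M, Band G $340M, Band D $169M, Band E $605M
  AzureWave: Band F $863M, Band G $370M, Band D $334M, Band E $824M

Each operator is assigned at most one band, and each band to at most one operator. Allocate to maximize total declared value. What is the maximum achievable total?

Optimal: VistaNet→Band E ($860M), PeakComm→Band D ($961M), Meridian→Band G ($340M), AzureWave→Band F ($863M) — total 860+961+340+863 = $3024M.
Max-entry greedy (repeatedly take the single best remaining cell) gives $3007M, worse by 17.
Swapping Meridian↔AzureWave (Meridian→Band F $589M, AzureWave→Band G $370M) loses 244.

Max total: $3024M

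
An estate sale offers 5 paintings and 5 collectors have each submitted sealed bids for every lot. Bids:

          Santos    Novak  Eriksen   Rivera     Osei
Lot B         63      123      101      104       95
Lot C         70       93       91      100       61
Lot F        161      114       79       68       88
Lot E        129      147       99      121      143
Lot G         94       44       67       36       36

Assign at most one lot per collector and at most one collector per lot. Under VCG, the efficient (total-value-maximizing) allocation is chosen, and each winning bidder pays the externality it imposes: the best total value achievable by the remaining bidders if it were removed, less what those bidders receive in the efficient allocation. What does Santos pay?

Efficient allocation: Santos→Lot F ($161), Novak→Lot B ($123), Eriksen→Lot G ($67), Rivera→Lot C ($100), Osei→Lot E ($143); total welfare W = $594.
Santos receives Lot F at value $161, so the others get W − 161 = $433.
Without Santos: best allocation of the remaining 4 bidders over all 5 lots is Novak→Lot F ($114), Eriksen→Lot B ($101), Rivera→Lot C ($100), Osei→Lot E ($143), total $458.
VCG payment = (others' best without Santos) − (others' welfare with Santos) = 458 − 433 = $25.

Santos pays $25.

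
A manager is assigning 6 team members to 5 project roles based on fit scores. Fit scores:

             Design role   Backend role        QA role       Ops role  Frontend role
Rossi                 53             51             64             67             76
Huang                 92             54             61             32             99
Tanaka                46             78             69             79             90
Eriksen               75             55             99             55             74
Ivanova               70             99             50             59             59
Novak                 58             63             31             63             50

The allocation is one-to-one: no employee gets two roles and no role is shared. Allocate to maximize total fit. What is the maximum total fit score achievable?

This is a one-to-one assignment (maximum-weight bipartite matching).
Optimal: Huang→Design role (92 pts), Ivanova→Backend role (99 pts), Eriksen→QA role (99 pts), Rossi→Ops role (67 pts), Tanaka→Frontend role (90 pts) — total 92+99+99+67+90 = 447 pts.
Max-entry greedy (repeatedly take the single best remaining cell) gives 434 pts, worse by 13.
Swapping Rossi↔Tanaka (Rossi→Frontend role 76 pts, Tanaka→Ops role 79 pts) loses 2.
No other one-to-one assignment exceeds 447 pts.

Maximum total: 447 pts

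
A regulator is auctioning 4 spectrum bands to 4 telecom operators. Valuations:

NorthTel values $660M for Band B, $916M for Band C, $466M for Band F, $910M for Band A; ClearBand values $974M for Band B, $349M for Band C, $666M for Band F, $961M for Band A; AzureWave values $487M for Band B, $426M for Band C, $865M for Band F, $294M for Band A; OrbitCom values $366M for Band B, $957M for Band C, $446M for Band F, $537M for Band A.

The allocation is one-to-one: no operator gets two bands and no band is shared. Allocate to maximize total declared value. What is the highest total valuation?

Optimal: NorthTel→Band A ($910M), ClearBand→Band B ($974M), AzureWave→Band F ($865M), OrbitCom→Band C ($957M) — total 910+974+865+957 = $3706M.
Row-greedy (each operator in turn takes its best remaining band) gives $3292M, worse by 414.
Every other assignment is strictly worse.

Max total: $3706M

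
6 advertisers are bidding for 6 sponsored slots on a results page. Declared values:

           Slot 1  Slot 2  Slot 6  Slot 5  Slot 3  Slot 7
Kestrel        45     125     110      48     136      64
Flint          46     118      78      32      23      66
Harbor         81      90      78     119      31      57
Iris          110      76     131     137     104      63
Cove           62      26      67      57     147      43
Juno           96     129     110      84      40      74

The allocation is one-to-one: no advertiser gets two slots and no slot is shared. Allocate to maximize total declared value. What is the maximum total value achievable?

Max total: $684

Optimal: Kestrel→Slot 2 ($125), Flint→Slot 7 ($66), Harbor→Slot 5 ($119), Iris→Slot 6 ($131), Cove→Slot 3 ($147), Juno→Slot 1 ($96) — total 125+66+119+131+147+96 = $684.
Column-greedy (each slot in turn goes to its best remaining advertiser) gives $681, worse by 3.
Swapping Flint↔Harbor (Flint→Slot 5 $32, Harbor→Slot 7 $57) loses 96.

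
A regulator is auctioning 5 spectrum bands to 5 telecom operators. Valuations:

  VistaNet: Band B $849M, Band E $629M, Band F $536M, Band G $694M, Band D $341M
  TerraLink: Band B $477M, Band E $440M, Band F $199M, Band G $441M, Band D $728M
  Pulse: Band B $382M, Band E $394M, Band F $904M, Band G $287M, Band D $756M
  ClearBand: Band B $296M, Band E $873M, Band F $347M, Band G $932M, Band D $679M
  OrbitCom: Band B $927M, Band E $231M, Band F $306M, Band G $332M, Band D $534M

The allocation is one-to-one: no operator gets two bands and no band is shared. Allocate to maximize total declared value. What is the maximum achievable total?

This is a one-to-one assignment (maximum-weight bipartite matching).
Optimal: VistaNet→Band G ($694M), TerraLink→Band D ($728M), Pulse→Band F ($904M), ClearBand→Band E ($873M), OrbitCom→Band B ($927M) — total 694+728+904+873+927 = $4126M.
Row-greedy (each operator in turn takes its best remaining band) gives $3644M, worse by 482.
Next-best assignment: VistaNet→Band E, TerraLink→Band D, Pulse→Band F, ClearBand→Band G, OrbitCom→Band B = $4120M.
Swapping VistaNet↔TerraLink (VistaNet→Band D $341M, TerraLink→Band G $441M) loses 640.
Checked against all permutations: $4126M is optimal.

Maximum total: $4126M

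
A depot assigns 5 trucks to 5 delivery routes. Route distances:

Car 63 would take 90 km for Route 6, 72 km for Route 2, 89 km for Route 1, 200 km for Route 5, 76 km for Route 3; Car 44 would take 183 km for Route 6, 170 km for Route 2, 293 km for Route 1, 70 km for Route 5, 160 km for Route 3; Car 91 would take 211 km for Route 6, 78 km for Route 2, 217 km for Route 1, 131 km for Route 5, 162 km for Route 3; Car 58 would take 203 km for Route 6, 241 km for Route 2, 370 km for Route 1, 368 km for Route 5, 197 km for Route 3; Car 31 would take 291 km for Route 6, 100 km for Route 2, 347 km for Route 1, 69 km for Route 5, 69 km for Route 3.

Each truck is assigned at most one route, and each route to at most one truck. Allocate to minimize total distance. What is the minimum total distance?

Optimal: Car 63→Route 1 (89 km), Car 44→Route 5 (70 km), Car 91→Route 2 (78 km), Car 58→Route 6 (203 km), Car 31→Route 3 (69 km) — total 89+70+78+203+69 = 509 km.
Min-entry greedy (repeatedly take the single cheapest remaining cell) gives 721 km, worse by 212.
Next-best assignment: Car 63→Route 1, Car 44→Route 3, Car 91→Route 2, Car 58→Route 6, Car 31→Route 5 = 599 km.

Min total: 509 km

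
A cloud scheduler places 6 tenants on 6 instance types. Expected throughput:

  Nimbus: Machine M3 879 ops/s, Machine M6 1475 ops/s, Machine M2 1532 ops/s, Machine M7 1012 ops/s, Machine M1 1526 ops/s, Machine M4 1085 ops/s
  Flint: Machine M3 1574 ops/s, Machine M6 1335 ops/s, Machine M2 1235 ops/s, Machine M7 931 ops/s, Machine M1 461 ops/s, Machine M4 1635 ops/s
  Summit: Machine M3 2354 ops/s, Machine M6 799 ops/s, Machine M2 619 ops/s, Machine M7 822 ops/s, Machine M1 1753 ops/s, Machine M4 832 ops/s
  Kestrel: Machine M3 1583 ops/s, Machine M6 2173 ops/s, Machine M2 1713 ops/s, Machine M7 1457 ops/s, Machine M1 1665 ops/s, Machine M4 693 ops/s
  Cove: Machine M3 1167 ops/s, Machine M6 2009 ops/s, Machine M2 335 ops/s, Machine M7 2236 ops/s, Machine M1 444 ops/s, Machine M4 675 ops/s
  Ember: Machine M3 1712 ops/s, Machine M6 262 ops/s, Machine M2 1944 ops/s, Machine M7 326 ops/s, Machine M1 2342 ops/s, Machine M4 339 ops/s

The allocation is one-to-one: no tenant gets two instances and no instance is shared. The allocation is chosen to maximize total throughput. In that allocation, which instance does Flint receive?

Flint receives Machine M4.

This is the linear assignment problem.
Optimal: Nimbus→Machine M2 (1532 ops/s), Flint→Machine M4 (1635 ops/s), Summit→Machine M3 (2354 ops/s), Kestrel→Machine M6 (2173 ops/s), Cove→Machine M7 (2236 ops/s), Ember→Machine M1 (2342 ops/s) — total 1532+1635+2354+2173+2236+2342 = 12272 ops/s.
Column-greedy (each instance in turn goes to its best remaining tenant) gives 11868 ops/s, worse by 404.
Swapping Kestrel↔Flint (Kestrel→Machine M4 693 ops/s, Flint→Machine M6 1335 ops/s) loses 1780.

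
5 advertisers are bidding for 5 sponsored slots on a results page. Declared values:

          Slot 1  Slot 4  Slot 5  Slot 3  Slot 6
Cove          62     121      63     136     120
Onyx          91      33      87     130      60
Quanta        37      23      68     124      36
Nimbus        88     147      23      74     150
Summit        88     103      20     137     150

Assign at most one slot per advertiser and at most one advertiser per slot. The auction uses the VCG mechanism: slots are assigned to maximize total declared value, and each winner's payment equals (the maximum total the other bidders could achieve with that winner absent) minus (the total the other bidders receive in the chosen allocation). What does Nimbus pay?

Efficient allocation: Cove→Slot 3 ($136), Onyx→Slot 1 ($91), Quanta→Slot 5 ($68), Nimbus→Slot 4 ($147), Summit→Slot 6 ($150); total welfare W = $592.
Nimbus receives Slot 4 at value $147, so the others get W − 147 = $445.
Without Nimbus: best allocation of the remaining 4 bidders over all 5 slots is Cove→Slot 4 ($121), Onyx→Slot 1 ($91), Quanta→Slot 3 ($124), Summit→Slot 6 ($150), total $486.
VCG payment = (others' best without Nimbus) − (others' welfare with Nimbus) = 486 − 445 = $41.

Nimbus pays $41.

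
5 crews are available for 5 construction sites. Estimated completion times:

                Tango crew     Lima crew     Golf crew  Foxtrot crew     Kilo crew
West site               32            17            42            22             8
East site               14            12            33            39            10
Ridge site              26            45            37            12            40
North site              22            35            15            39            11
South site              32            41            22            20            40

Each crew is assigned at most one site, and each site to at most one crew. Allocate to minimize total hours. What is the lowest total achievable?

Min total: 76 hours

Optimal: Tango crew→East site (14 hours), Lima crew→West site (17 hours), Golf crew→South site (22 hours), Foxtrot crew→Ridge site (12 hours), Kilo crew→North site (11 hours) — total 14+17+22+12+11 = 76 hours.
Column-greedy (each site in turn goes to its cheapest remaining crew) gives 79 hours, worse by 3.
Checked against all permutations: 76 hours is optimal.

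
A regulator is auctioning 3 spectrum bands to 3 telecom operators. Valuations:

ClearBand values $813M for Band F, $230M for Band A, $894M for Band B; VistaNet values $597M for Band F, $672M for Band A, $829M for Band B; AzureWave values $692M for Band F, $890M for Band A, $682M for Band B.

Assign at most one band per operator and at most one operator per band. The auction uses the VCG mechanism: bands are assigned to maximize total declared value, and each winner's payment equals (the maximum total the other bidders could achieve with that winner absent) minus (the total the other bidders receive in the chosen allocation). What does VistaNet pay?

Efficient allocation: ClearBand→Band F ($813M), VistaNet→Band B ($829M), AzureWave→Band A ($890M); total welfare W = $2532M.
VistaNet receives Band B at value $829M, so the others get W − 829 = $1703M.
Without VistaNet: best allocation of the remaining 2 bidders over all 3 bands is ClearBand→Band B ($894M), AzureWave→Band A ($890M), total $1784M.
VCG payment = (others' best without VistaNet) − (others' welfare with VistaNet) = 1784 − 1703 = $81M.

VistaNet pays $81M.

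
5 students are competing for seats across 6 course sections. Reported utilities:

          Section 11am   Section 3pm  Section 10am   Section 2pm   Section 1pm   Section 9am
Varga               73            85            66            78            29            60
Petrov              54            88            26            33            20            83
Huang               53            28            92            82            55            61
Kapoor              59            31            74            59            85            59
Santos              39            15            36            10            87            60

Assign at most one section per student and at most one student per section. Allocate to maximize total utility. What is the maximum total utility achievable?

Max total: 411 points

Optimal: Varga→Section 3pm (85 points), Petrov→Section 9am (83 points), Huang→Section 2pm (82 points), Kapoor→Section 10am (74 points), Santos→Section 1pm (87 points) — total 85+83+82+74+87 = 411 points.
Row-greedy (each student in turn takes its best remaining section) gives 384 points, worse by 27.
Swapping Santos↔Varga (Santos→Section 3pm 15 points, Varga→Section 1pm 29 points) loses 128.
Every other assignment is strictly worse.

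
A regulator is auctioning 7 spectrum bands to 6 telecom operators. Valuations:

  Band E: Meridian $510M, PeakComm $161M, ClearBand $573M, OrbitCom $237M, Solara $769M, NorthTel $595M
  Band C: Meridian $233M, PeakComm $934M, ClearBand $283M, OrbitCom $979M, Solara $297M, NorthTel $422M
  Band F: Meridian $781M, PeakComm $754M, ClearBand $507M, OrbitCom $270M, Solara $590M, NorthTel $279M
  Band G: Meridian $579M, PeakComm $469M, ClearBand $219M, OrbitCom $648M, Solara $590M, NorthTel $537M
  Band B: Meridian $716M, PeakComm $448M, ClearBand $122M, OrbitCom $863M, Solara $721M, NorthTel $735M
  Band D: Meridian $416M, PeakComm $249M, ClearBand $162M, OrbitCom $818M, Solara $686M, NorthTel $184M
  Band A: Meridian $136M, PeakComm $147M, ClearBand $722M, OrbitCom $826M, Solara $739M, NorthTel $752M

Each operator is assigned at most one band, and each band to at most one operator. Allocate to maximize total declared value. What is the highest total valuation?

Max total: $4759M

Optimal: Meridian→Band F ($781M), PeakComm→Band C ($934M), ClearBand→Band A ($722M), OrbitCom→Band D ($818M), Solara→Band E ($769M), NorthTel→Band B ($735M) — total 781+934+722+818+769+735 = $4759M.
Every other assignment is strictly worse.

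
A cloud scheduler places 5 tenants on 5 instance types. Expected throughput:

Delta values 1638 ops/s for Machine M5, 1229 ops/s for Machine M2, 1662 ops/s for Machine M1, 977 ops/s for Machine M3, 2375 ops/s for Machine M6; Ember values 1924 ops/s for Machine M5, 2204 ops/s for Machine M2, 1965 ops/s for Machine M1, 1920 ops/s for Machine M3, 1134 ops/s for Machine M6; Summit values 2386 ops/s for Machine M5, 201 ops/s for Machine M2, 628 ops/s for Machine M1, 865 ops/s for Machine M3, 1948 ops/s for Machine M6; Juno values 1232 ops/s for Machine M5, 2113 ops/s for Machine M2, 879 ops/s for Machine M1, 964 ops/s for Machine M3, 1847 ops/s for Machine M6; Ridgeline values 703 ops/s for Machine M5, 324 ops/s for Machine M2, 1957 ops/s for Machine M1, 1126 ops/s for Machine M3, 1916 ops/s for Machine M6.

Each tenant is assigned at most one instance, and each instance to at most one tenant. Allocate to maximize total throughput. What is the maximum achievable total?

Max total: 10751 ops/s

This is the linear assignment problem.
Optimal: Delta→Machine M6 (2375 ops/s), Ember→Machine M3 (1920 ops/s), Summit→Machine M5 (2386 ops/s), Juno→Machine M2 (2113 ops/s), Ridgeline→Machine M1 (1957 ops/s) — total 2375+1920+2386+2113+1957 = 10751 ops/s.
Max-entry greedy (repeatedly take the single best remaining cell) gives 9886 ops/s, worse by 865.
Next-best assignment: Delta→Machine M1, Ember→Machine M3, Summit→Machine M5, Juno→Machine M2, Ridgeline→Machine M6 = 9997 ops/s.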